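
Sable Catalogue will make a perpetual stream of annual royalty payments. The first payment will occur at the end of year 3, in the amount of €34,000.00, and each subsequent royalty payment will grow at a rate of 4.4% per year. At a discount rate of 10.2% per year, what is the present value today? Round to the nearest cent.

Value at end of year 2: C₁ / (r − g) = €34,000.00 / (0.102 − 0.044) = €586,206.8966
Discount to today: PV = €586,206.8966 / (1 + 0.102)^2 = €586,206.8966 / 1.214404 = €482,711.60

€482711.60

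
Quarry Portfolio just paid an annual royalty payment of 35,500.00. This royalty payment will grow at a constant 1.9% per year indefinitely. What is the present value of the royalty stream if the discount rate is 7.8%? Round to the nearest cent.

D₁ = D₀ × (1 + g) = 35,500.00 × 1.019 = 36,174.5000
Growing perpetuity: P = D₁ / (r − g) = 36,174.5000 / (0.078 − 0.019) = 613,127.12

613127.12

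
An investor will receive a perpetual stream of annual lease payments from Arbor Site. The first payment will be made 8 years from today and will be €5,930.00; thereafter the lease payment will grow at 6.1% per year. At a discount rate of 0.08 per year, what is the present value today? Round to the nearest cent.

€182110.42

Value at end of year 7: C₁ / (r − g) = €5,930.00 / (0.08 − 0.061) = €312,105.2632
Discount to today: PV = €312,105.2632 / (1 + 0.08)^7 = €312,105.2632 / 1.713824 = €182,110.42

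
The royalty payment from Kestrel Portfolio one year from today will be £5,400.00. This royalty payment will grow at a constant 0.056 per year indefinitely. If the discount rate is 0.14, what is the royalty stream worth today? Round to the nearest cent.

£64285.71

Growing perpetuity: P = D₁ / (r − g) = £5,400.0000 / (0.14 − 0.056) = £64,285.71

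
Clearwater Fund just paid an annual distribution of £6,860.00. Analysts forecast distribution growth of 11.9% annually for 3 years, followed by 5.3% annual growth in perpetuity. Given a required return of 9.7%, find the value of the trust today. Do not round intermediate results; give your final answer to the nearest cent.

D_1 = 7676.34000
D_2 = 8589.82446
D_3 = 9612.01357
Terminal value at year 3: TV = D_3×(1+g_2)/(r−g_2) = 10121.45029/0.044 = 230032.96114
P_0 = D_1/(1+r)^1 + D_2/(1+r)^2 + D_3/(1+r)^3 + TV/(1+r)^3
    = 6997.57521 + 7137.90944 + 7281.05803 + 174248.95702 = 195665.49969

£195665.50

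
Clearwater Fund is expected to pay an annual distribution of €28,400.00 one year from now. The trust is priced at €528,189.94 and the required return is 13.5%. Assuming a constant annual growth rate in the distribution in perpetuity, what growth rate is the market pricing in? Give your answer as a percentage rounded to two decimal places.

P = D₁/(r−g) ⇒ g = r − D₁/P = 0.135 − €28,400.00/€528,189.94 = 0.081231

8.12%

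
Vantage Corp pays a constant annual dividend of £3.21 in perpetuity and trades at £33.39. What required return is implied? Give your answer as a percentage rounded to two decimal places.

9.61%

P = C/r ⇒ r = C/P = £3.21/£33.39 = 0.096137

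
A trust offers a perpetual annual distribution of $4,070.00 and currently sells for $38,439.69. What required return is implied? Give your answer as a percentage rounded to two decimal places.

10.59%

P = C/r ⇒ r = C/P = $4,070.00/$38,439.69 = 0.105880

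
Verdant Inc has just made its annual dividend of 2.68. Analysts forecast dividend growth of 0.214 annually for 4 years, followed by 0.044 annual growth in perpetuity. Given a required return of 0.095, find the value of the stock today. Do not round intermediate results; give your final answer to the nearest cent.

96.85

D_1 = 3.25352
D_2 = 3.94977
D_3 = 4.79502
D_4 = 5.82116
Terminal value at year 4: TV = D_4×(1+g_2)/(r−g_2) = 6.07729/0.051 = 119.16257
P_0 = D_1/(1+r)^1 + D_2/(1+r)^2 + D_3/(1+r)^3 + D_4/(1+r)^4 + TV/(1+r)^4
    = 2.97125 + 3.29415 + 3.65215 + 4.04905 + 82.88642 = 96.85302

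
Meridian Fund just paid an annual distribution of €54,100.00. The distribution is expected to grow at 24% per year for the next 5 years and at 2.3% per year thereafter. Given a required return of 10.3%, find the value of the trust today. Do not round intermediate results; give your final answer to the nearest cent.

€1631883.56

D_1 = 67084.00000
D_2 = 83184.16000
D_3 = 103148.35840
D_4 = 127903.96442
D_5 = 158600.91588
Terminal value at year 5: TV = D_5×(1+g_2)/(r−g_2) = 162248.73694/0.08 = 2028109.21176
P_0 = D_1/(1+r)^1 + D_2/(1+r)^2 + D_3/(1+r)^3 + D_4/(1+r)^4 + D_5/(1+r)^5 + TV/(1+r)^5
    = 60819.58296 + 68373.78320 + 76866.26579 + 86413.57169 + 97146.71704 + 1242263.64417 = 1631883.56484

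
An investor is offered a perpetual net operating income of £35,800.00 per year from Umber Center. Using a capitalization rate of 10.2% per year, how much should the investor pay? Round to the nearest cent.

Level perpetuity: PV = C / r = £35,800.00 / 0.102 = £350,980.39

£350980.39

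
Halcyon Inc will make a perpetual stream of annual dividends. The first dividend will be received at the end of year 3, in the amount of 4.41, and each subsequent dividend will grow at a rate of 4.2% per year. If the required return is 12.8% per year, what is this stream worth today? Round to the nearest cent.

40.30

Value at end of year 2: C₁ / (r − g) = 4.41 / (0.128 − 0.042) = 51.2791
Discount to today: PV = 51.2791 / (1 + 0.128)^2 = 51.2791 / 1.272384 = 40.30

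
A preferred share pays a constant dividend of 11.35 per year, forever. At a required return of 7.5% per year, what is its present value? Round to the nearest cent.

151.33

Level perpetuity: PV = C / r = 11.35 / 0.075 = 151.33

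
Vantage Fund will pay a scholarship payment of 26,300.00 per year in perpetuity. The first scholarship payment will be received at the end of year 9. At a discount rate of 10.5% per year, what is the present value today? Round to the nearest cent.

Value at end of year 8: C / r = 26,300.00 / 0.105 = 250,476.1905
Discount to today: PV = 250,476.1905 / (1 + 0.105)^8 = 250,476.1905 / 2.222789 = 112,685.55

112685.55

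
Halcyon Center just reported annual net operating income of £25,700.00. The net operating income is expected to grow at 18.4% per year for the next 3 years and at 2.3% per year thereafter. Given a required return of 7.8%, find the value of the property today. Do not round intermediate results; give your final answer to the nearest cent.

D_1 = 30428.80000
D_2 = 36027.69920
D_3 = 42656.79585
Terminal value at year 3: TV = D_3×(1+g_2)/(r−g_2) = 43637.90216/0.055 = 793416.40286
P_0 = D_1/(1+r)^1 + D_2/(1+r)^2 + D_3/(1+r)^3 + TV/(1+r)^3
    = 28227.08720 + 31002.66349 + 34051.16287 + 633351.62937 = 726632.54293

£726632.54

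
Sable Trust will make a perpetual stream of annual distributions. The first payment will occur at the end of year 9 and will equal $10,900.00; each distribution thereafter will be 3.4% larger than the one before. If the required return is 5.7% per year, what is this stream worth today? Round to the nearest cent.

$304157.66

Value at end of year 8: C₁ / (r − g) = $10,900.00 / (0.057 − 0.034) = $473,913.0435
Discount to today: PV = $473,913.0435 / (1 + 0.057)^8 = $473,913.0435 / 1.558116 = $304,157.66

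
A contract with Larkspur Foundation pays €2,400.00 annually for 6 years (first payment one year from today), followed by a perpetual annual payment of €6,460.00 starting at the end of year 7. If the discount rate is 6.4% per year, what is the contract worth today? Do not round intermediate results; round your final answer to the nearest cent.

PV of 6-year annuity: €2,400.00 × [1 − (1+0.064)^−6] / 0.064 = 11654.70462
Perpetuity value at year 6: €6,460.00 / 0.064 = 100937.50000
PV of perpetuity: 100937.50000 / (1+0.064)^6 = 69566.92006
Total PV = 11654.70462 + 69566.92006 = 81221.62468

€81221.62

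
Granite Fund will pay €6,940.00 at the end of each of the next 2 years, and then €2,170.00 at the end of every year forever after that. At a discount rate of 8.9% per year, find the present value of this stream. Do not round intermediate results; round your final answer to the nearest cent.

PV of 2-year annuity: €6,940.00 × [1 − (1+0.089)^−2] / 0.089 = 12224.81093
Perpetuity value at year 2: €2,170.00 / 0.089 = 24382.02247
PV of perpetuity: 24382.02247 / (1+0.089)^2 = 20559.56718
Total PV = 12224.81093 + 20559.56718 = 32784.37811

€32784.38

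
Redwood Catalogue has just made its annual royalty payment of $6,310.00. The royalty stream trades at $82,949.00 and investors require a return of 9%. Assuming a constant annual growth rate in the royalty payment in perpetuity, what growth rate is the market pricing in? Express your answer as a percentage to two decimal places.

1.29%

P = D₀(1+g)/(r−g) ⇒ P(r−g) = D₀(1+g) ⇒ g(P+D₀) = P·r − D₀
g = (P·r − D₀)/(P + D₀) = ($82,949.00×0.09 − $6,310.00) / ($82,949.00 + $6,310.00) = 0.012944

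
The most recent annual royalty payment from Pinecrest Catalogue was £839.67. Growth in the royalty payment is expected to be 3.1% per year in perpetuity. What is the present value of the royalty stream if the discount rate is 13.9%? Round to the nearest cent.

D₁ = D₀ × (1 + g) = £839.67 × 1.031 = £865.6998
Growing perpetuity: P = D₁ / (r − g) = £865.6998 / (0.139 − 0.031) = £8,015.74

£8015.74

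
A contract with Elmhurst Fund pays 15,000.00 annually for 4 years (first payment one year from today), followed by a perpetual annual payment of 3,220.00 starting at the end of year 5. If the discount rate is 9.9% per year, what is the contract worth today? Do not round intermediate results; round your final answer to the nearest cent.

PV of 4-year annuity: 15,000.00 × [1 − (1+0.099)^−4] / 0.099 = 47651.09156
Perpetuity value at year 4: 3,220.00 / 0.099 = 32525.25253
PV of perpetuity: 32525.25253 / (1+0.099)^4 = 22296.15154
Total PV = 47651.09156 + 22296.15154 = 69947.24310

69947.24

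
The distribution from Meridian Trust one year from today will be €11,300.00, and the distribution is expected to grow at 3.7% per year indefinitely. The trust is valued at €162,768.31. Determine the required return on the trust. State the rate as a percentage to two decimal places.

10.64%

P = D₁/(r − g) ⇒ r = D₁/P + g = €11,300.0000/€162,768.31 + 0.037 = 0.069424 + 0.037 = 0.106424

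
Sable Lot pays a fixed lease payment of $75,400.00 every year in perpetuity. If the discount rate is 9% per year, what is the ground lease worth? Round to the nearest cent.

$837777.78

Level perpetuity: PV = C / r = $75,400.00 / 0.09 = $837,777.78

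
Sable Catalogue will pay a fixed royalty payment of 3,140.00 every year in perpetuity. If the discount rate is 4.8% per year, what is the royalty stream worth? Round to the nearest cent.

Level perpetuity: PV = C / r = 3,140.00 / 0.048 = 65,416.67

65416.67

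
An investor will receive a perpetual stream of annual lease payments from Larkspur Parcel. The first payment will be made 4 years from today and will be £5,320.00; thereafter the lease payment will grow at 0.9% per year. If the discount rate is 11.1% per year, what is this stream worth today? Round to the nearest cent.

Value at end of year 3: C₁ / (r − g) = £5,320.00 / (0.111 − 0.009) = £52,156.8627
Discount to today: PV = £52,156.8627 / (1 + 0.111)^3 = £52,156.8627 / 1.371331 = £38,033.76

£38033.76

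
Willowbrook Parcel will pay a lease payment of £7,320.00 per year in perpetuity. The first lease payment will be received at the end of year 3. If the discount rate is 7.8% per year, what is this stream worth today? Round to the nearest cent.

Value at end of year 2: C / r = £7,320.00 / 0.078 = £93,846.1538
Discount to today: PV = £93,846.1538 / (1 + 0.078)^2 = £93,846.1538 / 1.162084 = £80,756.77

£80756.77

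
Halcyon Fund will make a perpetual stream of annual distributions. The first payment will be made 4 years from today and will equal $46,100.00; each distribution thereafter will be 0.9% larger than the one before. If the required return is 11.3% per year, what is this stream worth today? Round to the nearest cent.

$321500.83

Value at end of year 3: C₁ / (r − g) = $46,100.00 / (0.113 − 0.009) = $443,269.2308
Discount to today: PV = $443,269.2308 / (1 + 0.113)^3 = $443,269.2308 / 1.378750 = $321,500.83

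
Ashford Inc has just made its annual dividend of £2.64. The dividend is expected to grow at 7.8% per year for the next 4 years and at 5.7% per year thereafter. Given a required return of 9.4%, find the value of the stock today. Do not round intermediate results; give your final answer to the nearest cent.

£81.28

D_1 = 2.84592
D_2 = 3.06790
D_3 = 3.30720
D_4 = 3.56516
Terminal value at year 4: TV = D_4×(1+g_2)/(r−g_2) = 3.76837/0.037 = 101.84794
P_0 = D_1/(1+r)^1 + D_2/(1+r)^2 + D_3/(1+r)^3 + D_4/(1+r)^4 + TV/(1+r)^4
    = 2.60139 + 2.56334 + 2.52585 + 2.48891 + 71.10218 = 81.28168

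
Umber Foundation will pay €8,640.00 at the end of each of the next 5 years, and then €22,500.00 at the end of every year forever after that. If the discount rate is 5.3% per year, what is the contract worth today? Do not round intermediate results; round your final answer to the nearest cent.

€365016.14

PV of 5-year annuity: €8,640.00 × [1 − (1+0.053)^−5] / 0.053 = 37098.49044
Perpetuity value at year 5: €22,500.00 / 0.053 = 424528.30189
PV of perpetuity: 424528.30189 / (1+0.053)^5 = 327917.64970
Total PV = 37098.49044 + 327917.64970 = 365016.14014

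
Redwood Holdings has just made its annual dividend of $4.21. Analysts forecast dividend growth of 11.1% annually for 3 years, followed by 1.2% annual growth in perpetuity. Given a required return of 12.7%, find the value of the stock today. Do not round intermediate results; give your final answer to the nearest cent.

$47.77

D_1 = 4.67731
D_2 = 5.19649
D_3 = 5.77330
Terminal value at year 3: TV = D_3×(1+g_2)/(r−g_2) = 5.84258/0.115 = 50.80506
P_0 = D_1/(1+r)^1 + D_2/(1+r)^2 + D_3/(1+r)^3 + TV/(1+r)^3
    = 4.15023 + 4.09131 + 4.03323 + 35.49239 = 47.76715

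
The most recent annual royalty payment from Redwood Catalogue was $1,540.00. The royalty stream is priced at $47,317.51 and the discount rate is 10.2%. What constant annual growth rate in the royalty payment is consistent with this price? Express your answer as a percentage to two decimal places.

6.73%

P = D₀(1+g)/(r−g) ⇒ P(r−g) = D₀(1+g) ⇒ g(P+D₀) = P·r − D₀
g = (P·r − D₀)/(P + D₀) = ($47,317.51×0.102 − $1,540.00) / ($47,317.51 + $1,540.00) = 0.067265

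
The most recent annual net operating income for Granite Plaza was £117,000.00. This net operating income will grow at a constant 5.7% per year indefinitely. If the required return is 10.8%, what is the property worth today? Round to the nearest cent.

D₁ = D₀ × (1 + g) = £117,000.00 × 1.057 = £123,669.0000
Growing perpetuity: P = D₁ / (r − g) = £123,669.0000 / (0.108 − 0.057) = £2,424,882.35

£2424882.35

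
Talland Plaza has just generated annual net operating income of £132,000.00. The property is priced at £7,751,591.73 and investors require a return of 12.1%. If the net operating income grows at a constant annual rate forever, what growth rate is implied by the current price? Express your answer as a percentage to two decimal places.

10.22%

P = D₀(1+g)/(r−g) ⇒ P(r−g) = D₀(1+g) ⇒ g(P+D₀) = P·r − D₀
g = (P·r − D₀)/(P + D₀) = (£7,751,591.73×0.121 − £132,000.00) / (£7,751,591.73 + £132,000.00) = 0.102230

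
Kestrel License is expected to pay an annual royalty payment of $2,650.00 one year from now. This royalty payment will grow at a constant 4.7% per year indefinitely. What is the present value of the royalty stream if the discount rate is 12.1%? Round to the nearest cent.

Growing perpetuity: P = D₁ / (r − g) = $2,650.0000 / (0.121 − 0.047) = $35,810.81

$35810.81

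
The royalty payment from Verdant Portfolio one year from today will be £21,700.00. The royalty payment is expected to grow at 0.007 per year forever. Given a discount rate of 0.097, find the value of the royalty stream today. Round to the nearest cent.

£241111.11

Growing perpetuity: P = D₁ / (r − g) = £21,700.0000 / (0.097 − 0.007) = £241,111.11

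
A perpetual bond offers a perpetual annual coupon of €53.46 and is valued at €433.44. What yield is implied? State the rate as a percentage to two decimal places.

P = C/r ⇒ r = C/P = €53.46/€433.44 = 0.123339

12.33%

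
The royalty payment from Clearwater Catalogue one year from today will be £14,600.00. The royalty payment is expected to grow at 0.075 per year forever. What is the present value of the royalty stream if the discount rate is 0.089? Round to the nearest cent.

Growing perpetuity: P = D₁ / (r − g) = £14,600.0000 / (0.089 − 0.075) = £1,042,857.14

£1042857.14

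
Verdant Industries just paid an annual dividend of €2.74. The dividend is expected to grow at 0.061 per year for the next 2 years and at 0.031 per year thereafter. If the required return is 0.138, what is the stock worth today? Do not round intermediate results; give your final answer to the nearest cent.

D_1 = 2.90714
D_2 = 3.08448
Terminal value at year 2: TV = D_2×(1+g_2)/(r−g_2) = 3.18009/0.107 = 29.72051
P_0 = D_1/(1+r)^1 + D_2/(1+r)^2 + TV/(1+r)^2
    = 2.55460 + 2.38175 + 22.94942 = 27.88578

€27.89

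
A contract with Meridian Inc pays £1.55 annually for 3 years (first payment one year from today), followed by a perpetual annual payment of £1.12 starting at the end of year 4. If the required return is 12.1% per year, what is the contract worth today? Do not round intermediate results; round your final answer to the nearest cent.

PV of 3-year annuity: £1.55 × [1 − (1+0.121)^−3] / 0.121 = 3.71645
Perpetuity value at year 3: £1.12 / 0.121 = 9.25620
PV of perpetuity: 9.25620 / (1+0.121)^3 = 6.57076
Total PV = 3.71645 + 6.57076 = 10.28721

£10.29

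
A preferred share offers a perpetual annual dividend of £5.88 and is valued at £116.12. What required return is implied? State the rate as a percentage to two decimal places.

P = C/r ⇒ r = C/P = £5.88/£116.12 = 0.050637

5.06%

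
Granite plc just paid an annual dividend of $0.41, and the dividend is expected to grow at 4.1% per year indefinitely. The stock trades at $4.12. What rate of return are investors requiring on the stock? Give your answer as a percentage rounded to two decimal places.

14.46%

D₁ = $0.41 × 1.041 = $0.4268
P = D₁/(r − g) ⇒ r = D₁/P + g = $0.4268/$4.12 + 0.041 = 0.103595 + 0.041 = 0.144595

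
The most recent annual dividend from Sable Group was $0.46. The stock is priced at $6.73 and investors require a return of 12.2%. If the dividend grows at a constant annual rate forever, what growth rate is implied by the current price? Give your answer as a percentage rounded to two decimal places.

5.02%

P = D₀(1+g)/(r−g) ⇒ P(r−g) = D₀(1+g) ⇒ g(P+D₀) = P·r − D₀
g = (P·r − D₀)/(P + D₀) = ($6.73×0.122 − $0.46) / ($6.73 + $0.46) = 0.050217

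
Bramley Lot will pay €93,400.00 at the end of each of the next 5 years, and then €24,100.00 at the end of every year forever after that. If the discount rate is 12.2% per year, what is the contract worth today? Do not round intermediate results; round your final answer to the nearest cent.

PV of 5-year annuity: €93,400.00 × [1 − (1+0.122)^−5] / 0.122 = 335024.59592
Perpetuity value at year 5: €24,100.00 / 0.122 = 197540.98361
PV of perpetuity: 197540.98361 / (1+0.122)^5 = 111094.59429
Total PV = 335024.59592 + 111094.59429 = 446119.19022

€446119.19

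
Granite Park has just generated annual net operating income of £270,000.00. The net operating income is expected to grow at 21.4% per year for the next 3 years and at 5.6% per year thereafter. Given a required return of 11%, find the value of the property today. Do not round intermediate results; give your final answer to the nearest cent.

D_1 = 327780.00000
D_2 = 397924.92000
D_3 = 483080.85288
Terminal value at year 3: TV = D_3×(1+g_2)/(r−g_2) = 510133.38064/0.054 = 9446914.45632
P_0 = D_1/(1+r)^1 + D_2/(1+r)^2 + D_3/(1+r)^3 + TV/(1+r)^3
    = 295297.29730 + 322964.79182 + 353224.55610 + 6907502.43035 = 7878989.07556

£7878989.08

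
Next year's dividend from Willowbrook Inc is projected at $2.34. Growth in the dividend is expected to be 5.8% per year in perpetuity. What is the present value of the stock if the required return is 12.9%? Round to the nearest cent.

Growing perpetuity: P = D₁ / (r − g) = $2.3400 / (0.129 − 0.058) = $32.96

$32.96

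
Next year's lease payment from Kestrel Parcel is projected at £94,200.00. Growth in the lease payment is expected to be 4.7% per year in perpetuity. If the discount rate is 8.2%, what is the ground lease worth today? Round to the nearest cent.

Growing perpetuity: P = D₁ / (r − g) = £94,200.0000 / (0.082 − 0.047) = £2,691,428.57

£2691428.57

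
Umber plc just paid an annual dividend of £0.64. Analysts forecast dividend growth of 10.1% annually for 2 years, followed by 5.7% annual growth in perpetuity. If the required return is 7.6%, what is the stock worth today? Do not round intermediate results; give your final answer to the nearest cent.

D_1 = 0.70464
D_2 = 0.77581
Terminal value at year 2: TV = D_2×(1+g_2)/(r−g_2) = 0.82003/0.019 = 43.15946
P_0 = D_1/(1+r)^1 + D_2/(1+r)^2 + TV/(1+r)^2
    = 0.65487 + 0.67009 + 37.27790 = 38.60286

£38.60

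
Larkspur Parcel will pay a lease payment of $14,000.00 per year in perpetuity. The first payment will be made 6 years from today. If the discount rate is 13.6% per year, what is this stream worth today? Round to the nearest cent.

$54412.35

Value at end of year 5: C / r = $14,000.00 / 0.136 = $102,941.1765
Discount to today: PV = $102,941.1765 / (1 + 0.136)^5 = $102,941.1765 / 1.891872 = $54,412.35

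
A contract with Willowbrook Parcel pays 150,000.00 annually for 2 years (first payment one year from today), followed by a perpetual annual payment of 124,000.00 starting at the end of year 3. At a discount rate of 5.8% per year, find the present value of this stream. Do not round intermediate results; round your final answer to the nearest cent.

PV of 2-year annuity: 150,000.00 × [1 − (1+0.058)^−2] / 0.058 = 275781.60455
Perpetuity value at year 2: 124,000.00 / 0.058 = 2137931.03448
PV of perpetuity: 2137931.03448 / (1+0.058)^2 = 1909951.57472
Total PV = 275781.60455 + 1909951.57472 = 2185733.17927

2185733.18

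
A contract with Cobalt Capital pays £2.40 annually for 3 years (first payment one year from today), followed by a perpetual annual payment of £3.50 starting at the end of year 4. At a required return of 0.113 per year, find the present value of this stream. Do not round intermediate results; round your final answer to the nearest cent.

£28.30

PV of 3-year annuity: £2.40 × [1 − (1+0.113)^−3] / 0.113 = 5.83445
Perpetuity value at year 3: £3.50 / 0.113 = 30.97345
PV of perpetuity: 30.97345 / (1+0.113)^3 = 22.46488
Total PV = 5.83445 + 22.46488 = 28.29933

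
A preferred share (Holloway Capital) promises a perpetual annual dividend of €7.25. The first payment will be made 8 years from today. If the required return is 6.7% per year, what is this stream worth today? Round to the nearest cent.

Value at end of year 7: C / r = €7.25 / 0.067 = €108.2090
Discount to today: PV = €108.2090 / (1 + 0.067)^7 = €108.2090 / 1.574530 = €68.72

€68.72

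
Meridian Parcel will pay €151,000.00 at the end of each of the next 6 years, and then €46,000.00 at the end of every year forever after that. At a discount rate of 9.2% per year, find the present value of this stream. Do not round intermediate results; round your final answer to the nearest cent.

PV of 6-year annuity: €151,000.00 × [1 − (1+0.092)^−6] / 0.092 = 673353.53304
Perpetuity value at year 6: €46,000.00 / 0.092 = 500000.00000
PV of perpetuity: 500000.00000 / (1+0.092)^6 = 294872.43364
Total PV = 673353.53304 + 294872.43364 = 968225.96669

€968225.97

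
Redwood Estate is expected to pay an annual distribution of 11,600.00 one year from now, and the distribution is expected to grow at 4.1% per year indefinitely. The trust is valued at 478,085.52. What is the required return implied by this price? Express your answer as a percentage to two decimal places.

6.53%

P = D₁/(r − g) ⇒ r = D₁/P + g = 11,600.0000/478,085.52 + 0.041 = 0.024263 + 0.041 = 0.065263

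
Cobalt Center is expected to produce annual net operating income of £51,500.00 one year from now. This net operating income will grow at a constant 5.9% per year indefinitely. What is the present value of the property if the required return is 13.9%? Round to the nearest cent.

Growing perpetuity: P = D₁ / (r − g) = £51,500.0000 / (0.139 − 0.059) = £643,750.00

£643750.00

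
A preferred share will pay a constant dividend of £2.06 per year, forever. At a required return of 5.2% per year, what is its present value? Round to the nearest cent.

Level perpetuity: PV = C / r = £2.06 / 0.052 = £39.62

£39.62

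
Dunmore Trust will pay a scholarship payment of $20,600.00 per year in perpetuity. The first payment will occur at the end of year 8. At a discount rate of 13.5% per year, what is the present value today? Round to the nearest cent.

Value at end of year 7: C / r = $20,600.00 / 0.135 = $152,592.5926
Discount to today: PV = $152,592.5926 / (1 + 0.135)^7 = $152,592.5926 / 2.426448 = $62,887.22

$62887.22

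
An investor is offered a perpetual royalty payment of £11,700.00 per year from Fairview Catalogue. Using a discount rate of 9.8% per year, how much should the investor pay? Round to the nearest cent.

£119387.76

Level perpetuity: PV = C / r = £11,700.00 / 0.098 = £119,387.76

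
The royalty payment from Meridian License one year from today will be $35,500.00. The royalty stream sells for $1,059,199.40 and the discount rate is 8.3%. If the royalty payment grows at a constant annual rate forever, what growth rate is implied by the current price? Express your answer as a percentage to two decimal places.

P = D₁/(r−g) ⇒ g = r − D₁/P = 0.083 − $35,500.00/$1,059,199.40 = 0.049484

4.95%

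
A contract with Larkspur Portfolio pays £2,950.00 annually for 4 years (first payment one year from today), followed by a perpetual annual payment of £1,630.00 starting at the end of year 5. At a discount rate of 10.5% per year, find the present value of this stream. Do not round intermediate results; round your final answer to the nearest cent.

£19663.14

PV of 4-year annuity: £2,950.00 × [1 − (1+0.105)^−4] / 0.105 = 9250.78209
Perpetuity value at year 4: £1,630.00 / 0.105 = 15523.80952
PV of perpetuity: 15523.80952 / (1+0.105)^4 = 10412.36043
Total PV = 9250.78209 + 10412.36043 = 19663.14253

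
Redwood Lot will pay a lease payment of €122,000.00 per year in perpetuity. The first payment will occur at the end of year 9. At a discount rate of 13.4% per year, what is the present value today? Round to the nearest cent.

Value at end of year 8: C / r = €122,000.00 / 0.134 = €910,447.7612
Discount to today: PV = €910,447.7612 / (1 + 0.134)^8 = €910,447.7612 / 2.734667 = €332,928.21

€332928.21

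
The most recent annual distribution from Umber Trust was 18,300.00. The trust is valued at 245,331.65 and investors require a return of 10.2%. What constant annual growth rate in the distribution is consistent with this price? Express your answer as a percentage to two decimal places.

2.55%

P = D₀(1+g)/(r−g) ⇒ P(r−g) = D₀(1+g) ⇒ g(P+D₀) = P·r − D₀
g = (P·r − D₀)/(P + D₀) = (245,331.65×0.102 − 18,300.00) / (245,331.65 + 18,300.00) = 0.025505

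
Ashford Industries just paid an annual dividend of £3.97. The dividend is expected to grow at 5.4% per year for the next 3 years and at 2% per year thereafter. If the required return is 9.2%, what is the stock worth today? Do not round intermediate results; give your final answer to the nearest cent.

D_1 = 4.18438
D_2 = 4.41034
D_3 = 4.64849
Terminal value at year 3: TV = D_3×(1+g_2)/(r−g_2) = 4.74146/0.072 = 65.85367
P_0 = D_1/(1+r)^1 + D_2/(1+r)^2 + D_3/(1+r)^3 + TV/(1+r)^3
    = 3.83185 + 3.69851 + 3.56980 + 50.57223 = 61.67239

£61.67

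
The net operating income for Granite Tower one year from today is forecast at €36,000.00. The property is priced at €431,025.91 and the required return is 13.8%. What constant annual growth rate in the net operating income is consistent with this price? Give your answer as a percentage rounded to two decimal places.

5.45%

P = D₁/(r−g) ⇒ g = r − D₁/P = 0.138 − €36,000.00/€431,025.91 = 0.054478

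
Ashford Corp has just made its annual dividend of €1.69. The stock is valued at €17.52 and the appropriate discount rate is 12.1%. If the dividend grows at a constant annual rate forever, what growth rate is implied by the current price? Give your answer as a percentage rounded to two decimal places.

P = D₀(1+g)/(r−g) ⇒ P(r−g) = D₀(1+g) ⇒ g(P+D₀) = P·r − D₀
g = (P·r − D₀)/(P + D₀) = (€17.52×0.121 − €1.69) / (€17.52 + €1.69) = 0.022380

2.24%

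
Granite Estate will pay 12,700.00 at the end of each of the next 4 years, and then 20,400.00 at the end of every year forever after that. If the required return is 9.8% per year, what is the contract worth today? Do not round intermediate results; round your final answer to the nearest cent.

183649.25

PV of 4-year annuity: 12,700.00 × [1 − (1+0.098)^−4] / 0.098 = 40432.20114
Perpetuity value at year 4: 20,400.00 / 0.098 = 208163.26531
PV of perpetuity: 208163.26531 / (1+0.098)^4 = 143217.05245
Total PV = 40432.20114 + 143217.05245 = 183649.25359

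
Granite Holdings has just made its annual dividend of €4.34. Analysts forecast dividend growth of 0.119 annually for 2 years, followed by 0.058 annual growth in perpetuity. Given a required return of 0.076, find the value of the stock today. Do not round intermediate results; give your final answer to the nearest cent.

D_1 = 4.85646
D_2 = 5.43438
Terminal value at year 2: TV = D_2×(1+g_2)/(r−g_2) = 5.74957/0.018 = 319.42071
P_0 = D_1/(1+r)^1 + D_2/(1+r)^2 + TV/(1+r)^2
    = 4.51344 + 4.69381 + 275.89163 = 285.09888

€285.10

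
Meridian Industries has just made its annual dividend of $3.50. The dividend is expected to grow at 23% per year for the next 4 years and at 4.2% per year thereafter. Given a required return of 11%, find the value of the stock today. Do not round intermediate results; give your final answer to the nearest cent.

$99.08

D_1 = 4.30500
D_2 = 5.29515
D_3 = 6.51303
D_4 = 8.01103
Terminal value at year 4: TV = D_4×(1+g_2)/(r−g_2) = 8.34750/0.068 = 122.75729
P_0 = D_1/(1+r)^1 + D_2/(1+r)^2 + D_3/(1+r)^3 + D_4/(1+r)^4 + TV/(1+r)^4
    = 3.87838 + 4.29766 + 4.76227 + 5.27712 + 80.86403 = 99.07946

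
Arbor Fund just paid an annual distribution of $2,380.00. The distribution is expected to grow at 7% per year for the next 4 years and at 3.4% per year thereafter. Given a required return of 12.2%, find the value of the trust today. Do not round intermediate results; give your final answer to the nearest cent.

$31597.07

D_1 = 2546.60000
D_2 = 2724.86200
D_3 = 2915.60234
D_4 = 3119.69450
Terminal value at year 4: TV = D_4×(1+g_2)/(r−g_2) = 3225.76412/0.088 = 36656.41042
P_0 = D_1/(1+r)^1 + D_2/(1+r)^2 + D_3/(1+r)^3 + D_4/(1+r)^4 + TV/(1+r)^4
    = 2269.69697 + 2164.50602 + 2064.19024 + 1968.52367 + 23130.15306 = 31597.06996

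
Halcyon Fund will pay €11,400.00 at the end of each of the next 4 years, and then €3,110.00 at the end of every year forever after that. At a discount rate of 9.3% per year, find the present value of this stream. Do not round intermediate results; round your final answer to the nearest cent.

PV of 4-year annuity: €11,400.00 × [1 − (1+0.093)^−4] / 0.093 = 36690.91171
Perpetuity value at year 4: €3,110.00 / 0.093 = 33440.86022
PV of perpetuity: 33440.86022 / (1+0.093)^4 = 23431.32202
Total PV = 36690.91171 + 23431.32202 = 60122.23373

€60122.23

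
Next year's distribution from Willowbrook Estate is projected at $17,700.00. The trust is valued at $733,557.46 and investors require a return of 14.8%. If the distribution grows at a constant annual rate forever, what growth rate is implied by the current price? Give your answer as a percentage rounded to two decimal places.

P = D₁/(r−g) ⇒ g = r − D₁/P = 0.148 − $17,700.00/$733,557.46 = 0.123871

12.39%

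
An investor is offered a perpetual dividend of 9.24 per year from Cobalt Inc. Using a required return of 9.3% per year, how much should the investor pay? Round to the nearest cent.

Level perpetuity: PV = C / r = 9.24 / 0.093 = 99.35

99.35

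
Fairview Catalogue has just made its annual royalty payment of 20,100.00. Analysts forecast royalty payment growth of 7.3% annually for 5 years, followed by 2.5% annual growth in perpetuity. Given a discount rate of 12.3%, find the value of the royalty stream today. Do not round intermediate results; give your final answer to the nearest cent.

255261.63

D_1 = 21567.30000
D_2 = 23141.71290
D_3 = 24831.05794
D_4 = 26643.72517
D_5 = 28588.71711
Terminal value at year 5: TV = D_5×(1+g_2)/(r−g_2) = 29303.43504/0.098 = 299014.64323
P_0 = D_1/(1+r)^1 + D_2/(1+r)^2 + D_3/(1+r)^3 + D_4/(1+r)^4 + D_5/(1+r)^5 + TV/(1+r)^5
    = 19205.07569 + 18349.99663 + 17532.98877 + 16752.35703 + 16006.48183 + 167414.73342 = 255261.63336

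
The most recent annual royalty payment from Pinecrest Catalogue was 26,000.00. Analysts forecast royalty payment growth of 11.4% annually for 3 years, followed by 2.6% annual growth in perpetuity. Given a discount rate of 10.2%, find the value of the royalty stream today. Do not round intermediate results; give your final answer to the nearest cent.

442302.83

D_1 = 28964.00000
D_2 = 32265.89600
D_3 = 35944.20814
Terminal value at year 3: TV = D_3×(1+g_2)/(r−g_2) = 36878.75756/0.076 = 485246.80994
P_0 = D_1/(1+r)^1 + D_2/(1+r)^2 + D_3/(1+r)^3 + TV/(1+r)^3
    = 26283.12160 + 26569.32619 + 26858.64734 + 362591.73915 = 442302.83428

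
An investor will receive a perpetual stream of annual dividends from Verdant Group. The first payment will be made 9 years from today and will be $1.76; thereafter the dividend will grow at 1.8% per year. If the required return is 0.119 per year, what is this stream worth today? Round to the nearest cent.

Value at end of year 8: C₁ / (r − g) = $1.76 / (0.119 − 0.018) = $17.4257
Discount to today: PV = $17.4257 / (1 + 0.119)^8 = $17.4257 / 2.458333 = $7.09

$7.09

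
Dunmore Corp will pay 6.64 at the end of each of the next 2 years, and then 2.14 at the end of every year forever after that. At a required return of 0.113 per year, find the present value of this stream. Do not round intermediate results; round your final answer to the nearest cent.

PV of 2-year annuity: 6.64 × [1 − (1+0.113)^−2] / 0.113 = 11.32602
Perpetuity value at year 2: 2.14 / 0.113 = 18.93805
PV of perpetuity: 18.93805 / (1+0.113)^2 = 15.28780
Total PV = 11.32602 + 15.28780 = 26.61382

26.61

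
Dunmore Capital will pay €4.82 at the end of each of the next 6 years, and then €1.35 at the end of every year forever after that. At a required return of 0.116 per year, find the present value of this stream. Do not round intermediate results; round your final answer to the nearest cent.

PV of 6-year annuity: €4.82 × [1 − (1+0.116)^−6] / 0.116 = 20.04353
Perpetuity value at year 6: €1.35 / 0.116 = 11.63793
PV of perpetuity: 11.63793 / (1+0.116)^6 = 6.02408
Total PV = 20.04353 + 6.02408 = 26.06761

€26.07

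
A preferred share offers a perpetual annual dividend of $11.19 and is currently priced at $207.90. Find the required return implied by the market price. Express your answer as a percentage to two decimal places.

P = C/r ⇒ r = C/P = $11.19/$207.90 = 0.053824

5.38%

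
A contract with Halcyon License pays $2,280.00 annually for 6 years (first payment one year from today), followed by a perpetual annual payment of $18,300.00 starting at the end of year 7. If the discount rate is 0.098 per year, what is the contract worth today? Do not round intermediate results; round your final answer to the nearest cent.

PV of 6-year annuity: $2,280.00 × [1 − (1+0.098)^−6] / 0.098 = 9988.46585
Perpetuity value at year 6: $18,300.00 / 0.098 = 186734.69388
PV of perpetuity: 186734.69388 / (1+0.098)^6 = 106564.11275
Total PV = 9988.46585 + 106564.11275 = 116552.57859

$116552.58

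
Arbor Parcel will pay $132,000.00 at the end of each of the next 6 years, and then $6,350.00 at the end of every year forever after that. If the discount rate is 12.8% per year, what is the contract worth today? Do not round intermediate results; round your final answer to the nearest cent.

$554711.57

PV of 6-year annuity: $132,000.00 × [1 − (1+0.128)^−6] / 0.128 = 530628.65386
Perpetuity value at year 6: $6,350.00 / 0.128 = 49609.37500
PV of perpetuity: 49609.37500 / (1+0.128)^6 = 24082.92082
Total PV = 530628.65386 + 24082.92082 = 554711.57468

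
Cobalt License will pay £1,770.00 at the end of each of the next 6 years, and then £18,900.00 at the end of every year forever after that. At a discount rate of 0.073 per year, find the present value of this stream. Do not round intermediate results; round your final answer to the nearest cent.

PV of 6-year annuity: £1,770.00 × [1 − (1+0.073)^−6] / 0.073 = 8359.20298
Perpetuity value at year 6: £18,900.00 / 0.073 = 258904.10959
PV of perpetuity: 258904.10959 / (1+0.073)^6 = 169644.82351
Total PV = 8359.20298 + 169644.82351 = 178004.02649

£178004.03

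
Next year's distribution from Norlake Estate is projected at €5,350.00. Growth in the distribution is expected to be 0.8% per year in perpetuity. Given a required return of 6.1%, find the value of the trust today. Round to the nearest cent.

Growing perpetuity: P = D₁ / (r − g) = €5,350.0000 / (0.061 − 0.008) = €100,943.40

€100943.40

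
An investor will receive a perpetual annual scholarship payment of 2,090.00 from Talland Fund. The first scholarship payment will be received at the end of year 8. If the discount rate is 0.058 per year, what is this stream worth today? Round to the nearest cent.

24283.91

Value at end of year 7: C / r = 2,090.00 / 0.058 = 36,034.4828
Discount to today: PV = 36,034.4828 / (1 + 0.058)^7 = 36,034.4828 / 1.483883 = 24,283.91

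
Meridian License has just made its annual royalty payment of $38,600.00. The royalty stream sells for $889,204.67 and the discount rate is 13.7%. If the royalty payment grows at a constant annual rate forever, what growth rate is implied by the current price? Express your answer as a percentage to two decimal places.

8.97%

P = D₀(1+g)/(r−g) ⇒ P(r−g) = D₀(1+g) ⇒ g(P+D₀) = P·r − D₀
g = (P·r − D₀)/(P + D₀) = ($889,204.67×0.137 − $38,600.00) / ($889,204.67 + $38,600.00) = 0.089697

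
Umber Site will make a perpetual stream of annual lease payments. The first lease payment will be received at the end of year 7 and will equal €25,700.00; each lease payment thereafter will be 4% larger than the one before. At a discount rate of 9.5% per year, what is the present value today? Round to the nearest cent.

€271072.66

Value at end of year 6: C₁ / (r − g) = €25,700.00 / (0.095 − 0.04) = €467,272.7273
Discount to today: PV = €467,272.7273 / (1 + 0.095)^6 = €467,272.7273 / 1.723791 = €271,072.66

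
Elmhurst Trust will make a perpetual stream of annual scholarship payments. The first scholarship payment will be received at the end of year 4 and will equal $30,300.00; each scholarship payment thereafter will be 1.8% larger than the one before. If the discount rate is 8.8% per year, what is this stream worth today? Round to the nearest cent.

$336091.79

Value at end of year 3: C₁ / (r − g) = $30,300.00 / (0.088 − 0.018) = $432,857.1429
Discount to today: PV = $432,857.1429 / (1 + 0.088)^3 = $432,857.1429 / 1.287913 = $336,091.79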